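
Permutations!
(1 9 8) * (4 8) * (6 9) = [0, 6, 2, 3, 8, 5, 9, 7, 1, 4] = (1 6 9 4 8)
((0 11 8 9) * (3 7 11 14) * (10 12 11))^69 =((0 14 3 7 10 12 11 8 9))^69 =(0 11 7)(3 9 12)(8 10 14)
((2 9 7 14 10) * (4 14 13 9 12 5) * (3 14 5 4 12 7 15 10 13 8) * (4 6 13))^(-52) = (15)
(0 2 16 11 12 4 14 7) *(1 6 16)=[2, 6, 1, 3, 14, 5, 16, 0, 8, 9, 10, 12, 4, 13, 7, 15, 11]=(0 2 1 6 16 11 12 4 14 7)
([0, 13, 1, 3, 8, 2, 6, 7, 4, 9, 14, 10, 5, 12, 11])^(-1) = [0, 2, 5, 3, 8, 12, 6, 7, 4, 9, 11, 14, 13, 1, 10]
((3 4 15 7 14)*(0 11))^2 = ((0 11)(3 4 15 7 14))^2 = (3 15 14 4 7)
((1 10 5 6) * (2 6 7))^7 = ((1 10 5 7 2 6))^7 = (1 10 5 7 2 6)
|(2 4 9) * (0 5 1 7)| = 12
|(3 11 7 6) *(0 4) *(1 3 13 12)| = 14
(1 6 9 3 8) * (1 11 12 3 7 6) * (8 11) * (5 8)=[0, 1, 2, 11, 4, 8, 9, 6, 5, 7, 10, 12, 3]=(3 11 12)(5 8)(6 9 7)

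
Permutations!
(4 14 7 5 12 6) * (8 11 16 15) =(4 14 7 5 12 6)(8 11 16 15) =[0, 1, 2, 3, 14, 12, 4, 5, 11, 9, 10, 16, 6, 13, 7, 8, 15]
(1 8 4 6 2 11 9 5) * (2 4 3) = (1 8 3 2 11 9 5)(4 6) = [0, 8, 11, 2, 6, 1, 4, 7, 3, 5, 10, 9]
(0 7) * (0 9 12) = (0 7 9 12) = [7, 1, 2, 3, 4, 5, 6, 9, 8, 12, 10, 11, 0]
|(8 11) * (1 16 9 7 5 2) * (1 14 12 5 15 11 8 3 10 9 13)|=12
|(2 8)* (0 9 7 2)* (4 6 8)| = 7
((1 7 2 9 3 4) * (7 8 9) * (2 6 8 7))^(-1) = ((1 7 6 8 9 3 4))^(-1) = (1 4 3 9 8 6 7)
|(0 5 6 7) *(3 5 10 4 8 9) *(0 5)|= 6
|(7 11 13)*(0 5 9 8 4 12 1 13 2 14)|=|(0 5 9 8 4 12 1 13 7 11 2 14)|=12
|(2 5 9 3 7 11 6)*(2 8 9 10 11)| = |(2 5 10 11 6 8 9 3 7)| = 9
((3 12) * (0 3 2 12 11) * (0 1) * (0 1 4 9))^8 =((0 3 11 4 9)(2 12))^8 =(12)(0 4 3 9 11)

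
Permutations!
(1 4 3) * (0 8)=(0 8)(1 4 3)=[8, 4, 2, 1, 3, 5, 6, 7, 0]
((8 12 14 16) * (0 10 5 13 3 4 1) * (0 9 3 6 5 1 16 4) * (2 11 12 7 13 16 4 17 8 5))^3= (0 9 10 3 1)(2 14 7)(5 16)(6 12 8)(11 17 13)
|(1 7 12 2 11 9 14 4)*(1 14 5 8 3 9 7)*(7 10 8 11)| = 6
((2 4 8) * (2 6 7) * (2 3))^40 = ((2 4 8 6 7 3))^40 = (2 7 8)(3 6 4)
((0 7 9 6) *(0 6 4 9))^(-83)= ((0 7)(4 9))^(-83)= (0 7)(4 9)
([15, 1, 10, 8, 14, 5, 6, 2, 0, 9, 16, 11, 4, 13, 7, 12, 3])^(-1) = (0 8 3 16 10 2 7 14 4 12 15)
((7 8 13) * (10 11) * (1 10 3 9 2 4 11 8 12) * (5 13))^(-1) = ((1 10 8 5 13 7 12)(2 4 11 3 9))^(-1) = (1 12 7 13 5 8 10)(2 9 3 11 4)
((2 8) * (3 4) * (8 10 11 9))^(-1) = (2 8 9 11 10)(3 4)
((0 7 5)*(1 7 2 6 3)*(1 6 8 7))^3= ((0 2 8 7 5)(3 6))^3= (0 7 2 5 8)(3 6)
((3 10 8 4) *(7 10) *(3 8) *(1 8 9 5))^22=(1 4 5 8 9)(3 7 10)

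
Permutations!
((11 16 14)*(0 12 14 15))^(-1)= (0 15 16 11 14 12)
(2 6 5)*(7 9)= (2 6 5)(7 9)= [0, 1, 6, 3, 4, 2, 5, 9, 8, 7]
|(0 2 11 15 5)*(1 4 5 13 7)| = 9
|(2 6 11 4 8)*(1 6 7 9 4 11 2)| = |(11)(1 6 2 7 9 4 8)| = 7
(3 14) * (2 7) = (2 7)(3 14) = [0, 1, 7, 14, 4, 5, 6, 2, 8, 9, 10, 11, 12, 13, 3]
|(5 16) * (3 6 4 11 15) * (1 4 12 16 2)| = |(1 4 11 15 3 6 12 16 5 2)| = 10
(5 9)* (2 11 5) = (2 11 5 9) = [0, 1, 11, 3, 4, 9, 6, 7, 8, 2, 10, 5]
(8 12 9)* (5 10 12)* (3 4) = (3 4)(5 10 12 9 8) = [0, 1, 2, 4, 3, 10, 6, 7, 5, 8, 12, 11, 9]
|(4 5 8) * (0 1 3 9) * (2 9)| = 15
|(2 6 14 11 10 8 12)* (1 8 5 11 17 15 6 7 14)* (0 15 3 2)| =30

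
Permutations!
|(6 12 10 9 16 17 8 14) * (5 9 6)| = 6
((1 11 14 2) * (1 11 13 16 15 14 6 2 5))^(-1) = (1 5 14 15 16 13)(2 6 11)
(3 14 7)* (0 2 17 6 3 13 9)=(0 2 17 6 3 14 7 13 9)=[2, 1, 17, 14, 4, 5, 3, 13, 8, 0, 10, 11, 12, 9, 7, 15, 16, 6]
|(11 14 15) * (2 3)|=6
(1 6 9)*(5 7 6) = (1 5 7 6 9) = [0, 5, 2, 3, 4, 7, 9, 6, 8, 1]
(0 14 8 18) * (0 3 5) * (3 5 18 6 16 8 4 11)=(0 14 4 11 3 18 5)(6 16 8)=[14, 1, 2, 18, 11, 0, 16, 7, 6, 9, 10, 3, 12, 13, 4, 15, 8, 17, 5]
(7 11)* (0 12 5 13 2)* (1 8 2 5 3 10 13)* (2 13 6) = [12, 8, 0, 10, 4, 1, 2, 11, 13, 9, 6, 7, 3, 5] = (0 12 3 10 6 2)(1 8 13 5)(7 11)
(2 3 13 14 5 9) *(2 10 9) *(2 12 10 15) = (2 3 13 14 5 12 10 9 15) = [0, 1, 3, 13, 4, 12, 6, 7, 8, 15, 9, 11, 10, 14, 5, 2]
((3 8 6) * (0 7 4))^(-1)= (0 4 7)(3 6 8)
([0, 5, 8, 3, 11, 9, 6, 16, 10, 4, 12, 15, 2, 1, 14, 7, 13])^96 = (1 7 4)(5 16 11)(9 13 15)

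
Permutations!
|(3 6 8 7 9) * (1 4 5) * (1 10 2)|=5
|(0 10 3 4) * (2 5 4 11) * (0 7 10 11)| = 8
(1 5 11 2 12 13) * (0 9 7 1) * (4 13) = (0 9 7 1 5 11 2 12 4 13) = [9, 5, 12, 3, 13, 11, 6, 1, 8, 7, 10, 2, 4, 0]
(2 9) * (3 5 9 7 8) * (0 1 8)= [1, 8, 7, 5, 4, 9, 6, 0, 3, 2]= (0 1 8 3 5 9 2 7)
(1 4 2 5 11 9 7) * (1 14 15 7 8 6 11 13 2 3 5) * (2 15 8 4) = (1 2)(3 5 13 15 7 14 8 6 11 9 4) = [0, 2, 1, 5, 3, 13, 11, 14, 6, 4, 10, 9, 12, 15, 8, 7]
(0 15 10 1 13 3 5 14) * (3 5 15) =[3, 13, 2, 15, 4, 14, 6, 7, 8, 9, 1, 11, 12, 5, 0, 10] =(0 3 15 10 1 13 5 14)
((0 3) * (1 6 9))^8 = ((0 3)(1 6 9))^8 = (1 9 6)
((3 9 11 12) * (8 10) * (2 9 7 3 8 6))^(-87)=(2 8 9 10 11 6 12)(3 7)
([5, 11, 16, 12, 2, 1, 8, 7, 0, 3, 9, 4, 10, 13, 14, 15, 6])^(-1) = [8, 5, 4, 9, 11, 0, 16, 7, 6, 10, 12, 1, 3, 13, 14, 15, 2]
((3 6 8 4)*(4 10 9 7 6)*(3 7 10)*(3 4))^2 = (10)(4 6)(7 8)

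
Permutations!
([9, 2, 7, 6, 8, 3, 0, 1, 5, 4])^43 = [9, 2, 7, 6, 8, 3, 0, 1, 5, 4]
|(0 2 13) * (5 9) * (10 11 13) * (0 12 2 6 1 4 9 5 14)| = |(0 6 1 4 9 14)(2 10 11 13 12)| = 30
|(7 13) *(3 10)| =|(3 10)(7 13)| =2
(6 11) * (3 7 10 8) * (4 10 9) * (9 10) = (3 7 10 8)(4 9)(6 11) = [0, 1, 2, 7, 9, 5, 11, 10, 3, 4, 8, 6]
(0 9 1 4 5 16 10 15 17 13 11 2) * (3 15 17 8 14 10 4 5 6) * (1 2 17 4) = (0 9 2)(1 5 16)(3 15 8 14 10 4 6)(11 17 13) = [9, 5, 0, 15, 6, 16, 3, 7, 14, 2, 4, 17, 12, 11, 10, 8, 1, 13]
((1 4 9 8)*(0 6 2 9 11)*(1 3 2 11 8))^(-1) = ((0 6 11)(1 4 8 3 2 9))^(-1) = (0 11 6)(1 9 2 3 8 4)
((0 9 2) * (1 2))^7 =((0 9 1 2))^7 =(0 2 1 9)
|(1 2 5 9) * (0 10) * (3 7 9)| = |(0 10)(1 2 5 3 7 9)| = 6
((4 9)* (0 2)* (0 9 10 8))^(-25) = (0 8 10 4 9 2)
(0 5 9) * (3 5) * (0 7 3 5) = (0 5 9 7 3) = [5, 1, 2, 0, 4, 9, 6, 3, 8, 7]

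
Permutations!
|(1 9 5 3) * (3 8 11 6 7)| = |(1 9 5 8 11 6 7 3)| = 8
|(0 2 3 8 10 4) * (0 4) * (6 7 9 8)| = |(0 2 3 6 7 9 8 10)| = 8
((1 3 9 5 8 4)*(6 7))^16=(1 8 9)(3 4 5)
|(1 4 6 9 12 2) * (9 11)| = 7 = |(1 4 6 11 9 12 2)|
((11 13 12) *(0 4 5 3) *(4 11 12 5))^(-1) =(0 3 5 13 11)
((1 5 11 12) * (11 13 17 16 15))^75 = (1 17 11 5 16 12 13 15)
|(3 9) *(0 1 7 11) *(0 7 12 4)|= 4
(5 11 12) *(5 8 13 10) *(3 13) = (3 13 10 5 11 12 8) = [0, 1, 2, 13, 4, 11, 6, 7, 3, 9, 5, 12, 8, 10]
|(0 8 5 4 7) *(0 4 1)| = 4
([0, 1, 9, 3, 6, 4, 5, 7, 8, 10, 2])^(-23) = (2 9 10)(4 6 5)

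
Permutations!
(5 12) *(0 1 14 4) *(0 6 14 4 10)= (0 1 4 6 14 10)(5 12)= [1, 4, 2, 3, 6, 12, 14, 7, 8, 9, 0, 11, 5, 13, 10]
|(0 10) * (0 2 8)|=4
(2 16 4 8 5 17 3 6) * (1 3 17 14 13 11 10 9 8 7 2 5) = (17)(1 3 6 5 14 13 11 10 9 8)(2 16 4 7) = [0, 3, 16, 6, 7, 14, 5, 2, 1, 8, 9, 10, 12, 11, 13, 15, 4, 17]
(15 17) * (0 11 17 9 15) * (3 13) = (0 11 17)(3 13)(9 15) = [11, 1, 2, 13, 4, 5, 6, 7, 8, 15, 10, 17, 12, 3, 14, 9, 16, 0]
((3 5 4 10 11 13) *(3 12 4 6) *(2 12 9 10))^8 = ((2 12 4)(3 5 6)(9 10 11 13))^8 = (13)(2 4 12)(3 6 5)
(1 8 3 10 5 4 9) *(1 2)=[0, 8, 1, 10, 9, 4, 6, 7, 3, 2, 5]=(1 8 3 10 5 4 9 2)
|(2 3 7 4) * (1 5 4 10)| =|(1 5 4 2 3 7 10)| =7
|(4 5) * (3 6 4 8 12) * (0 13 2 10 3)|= 10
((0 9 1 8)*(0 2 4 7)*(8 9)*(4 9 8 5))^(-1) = ((0 5 4 7)(1 8 2 9))^(-1) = (0 7 4 5)(1 9 2 8)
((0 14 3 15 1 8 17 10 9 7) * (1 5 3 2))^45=((0 14 2 1 8 17 10 9 7)(3 15 5))^45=(17)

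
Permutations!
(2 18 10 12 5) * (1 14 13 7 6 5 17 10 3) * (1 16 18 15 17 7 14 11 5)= (1 11 5 2 15 17 10 12 7 6)(3 16 18)(13 14)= [0, 11, 15, 16, 4, 2, 1, 6, 8, 9, 12, 5, 7, 14, 13, 17, 18, 10, 3]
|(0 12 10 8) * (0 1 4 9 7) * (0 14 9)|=|(0 12 10 8 1 4)(7 14 9)|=6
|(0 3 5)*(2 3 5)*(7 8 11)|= 6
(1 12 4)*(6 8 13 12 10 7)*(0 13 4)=[13, 10, 2, 3, 1, 5, 8, 6, 4, 9, 7, 11, 0, 12]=(0 13 12)(1 10 7 6 8 4)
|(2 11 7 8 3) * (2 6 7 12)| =12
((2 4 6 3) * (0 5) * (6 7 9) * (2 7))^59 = (0 5)(2 4)(3 6 9 7)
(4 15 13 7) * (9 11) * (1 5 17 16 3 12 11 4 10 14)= (1 5 17 16 3 12 11 9 4 15 13 7 10 14)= [0, 5, 2, 12, 15, 17, 6, 10, 8, 4, 14, 9, 11, 7, 1, 13, 3, 16]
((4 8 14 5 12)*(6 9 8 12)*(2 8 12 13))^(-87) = (2 5 12)(4 8 6)(9 13 14)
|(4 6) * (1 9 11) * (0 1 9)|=|(0 1)(4 6)(9 11)|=2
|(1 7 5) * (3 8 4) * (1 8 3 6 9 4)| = 12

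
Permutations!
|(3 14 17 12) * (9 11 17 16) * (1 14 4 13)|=10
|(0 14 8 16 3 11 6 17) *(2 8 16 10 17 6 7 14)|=5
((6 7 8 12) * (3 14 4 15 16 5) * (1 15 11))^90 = (1 16 3 4)(5 14 11 15)(6 8)(7 12)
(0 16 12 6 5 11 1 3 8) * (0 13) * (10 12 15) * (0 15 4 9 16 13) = (0 13 15 10 12 6 5 11 1 3 8)(4 9 16) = [13, 3, 2, 8, 9, 11, 5, 7, 0, 16, 12, 1, 6, 15, 14, 10, 4]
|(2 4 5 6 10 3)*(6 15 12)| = 8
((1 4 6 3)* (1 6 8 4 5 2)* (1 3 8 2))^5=((1 5)(2 3 6 8 4))^5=(8)(1 5)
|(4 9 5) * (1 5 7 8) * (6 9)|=7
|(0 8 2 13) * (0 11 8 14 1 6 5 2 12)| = 10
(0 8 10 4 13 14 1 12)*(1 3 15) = (0 8 10 4 13 14 3 15 1 12) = [8, 12, 2, 15, 13, 5, 6, 7, 10, 9, 4, 11, 0, 14, 3, 1]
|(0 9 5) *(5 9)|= |(9)(0 5)|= 2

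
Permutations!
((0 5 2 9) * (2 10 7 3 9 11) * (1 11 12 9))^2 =(0 10 3 11 12)(1 2 9 5 7)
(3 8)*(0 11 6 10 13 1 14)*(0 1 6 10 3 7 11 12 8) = [12, 14, 2, 0, 4, 5, 3, 11, 7, 9, 13, 10, 8, 6, 1] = (0 12 8 7 11 10 13 6 3)(1 14)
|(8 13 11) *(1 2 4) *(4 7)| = |(1 2 7 4)(8 13 11)| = 12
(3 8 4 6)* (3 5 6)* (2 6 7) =[0, 1, 6, 8, 3, 7, 5, 2, 4] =(2 6 5 7)(3 8 4)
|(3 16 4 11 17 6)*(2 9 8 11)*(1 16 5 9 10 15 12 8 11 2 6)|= |(1 16 4 6 3 5 9 11 17)(2 10 15 12 8)|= 45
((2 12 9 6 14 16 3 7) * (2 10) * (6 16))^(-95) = (2 16 10 9 7 12 3)(6 14)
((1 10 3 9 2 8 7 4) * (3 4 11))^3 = (2 11)(3 8)(7 9)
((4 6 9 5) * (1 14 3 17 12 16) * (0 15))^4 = ((0 15)(1 14 3 17 12 16)(4 6 9 5))^4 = (1 12 3)(14 16 17)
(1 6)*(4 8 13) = (1 6)(4 8 13) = [0, 6, 2, 3, 8, 5, 1, 7, 13, 9, 10, 11, 12, 4]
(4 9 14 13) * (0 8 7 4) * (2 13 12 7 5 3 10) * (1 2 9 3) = (0 8 5 1 2 13)(3 10 9 14 12 7 4) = [8, 2, 13, 10, 3, 1, 6, 4, 5, 14, 9, 11, 7, 0, 12]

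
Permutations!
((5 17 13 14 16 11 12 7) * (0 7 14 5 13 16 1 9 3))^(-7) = ((0 7 13 5 17 16 11 12 14 1 9 3))^(-7) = (0 16 9 5 14 7 11 3 17 1 13 12)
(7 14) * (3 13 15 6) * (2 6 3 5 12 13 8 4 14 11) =(2 6 5 12 13 15 3 8 4 14 7 11) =[0, 1, 6, 8, 14, 12, 5, 11, 4, 9, 10, 2, 13, 15, 7, 3]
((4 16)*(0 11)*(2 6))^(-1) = (0 11)(2 6)(4 16)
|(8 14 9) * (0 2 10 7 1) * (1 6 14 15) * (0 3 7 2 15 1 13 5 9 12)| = 12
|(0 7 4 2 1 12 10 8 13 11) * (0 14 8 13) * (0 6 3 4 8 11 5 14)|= 14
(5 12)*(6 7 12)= (5 6 7 12)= [0, 1, 2, 3, 4, 6, 7, 12, 8, 9, 10, 11, 5]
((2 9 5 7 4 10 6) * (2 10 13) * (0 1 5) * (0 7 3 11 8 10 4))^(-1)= (0 7 9 2 13 4 6 10 8 11 3 5 1)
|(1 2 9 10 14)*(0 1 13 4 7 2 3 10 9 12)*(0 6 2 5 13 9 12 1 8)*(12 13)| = 12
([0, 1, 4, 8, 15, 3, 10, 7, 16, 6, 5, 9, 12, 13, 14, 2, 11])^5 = (2 15 4)(3 6 16 5 9 8 10 11)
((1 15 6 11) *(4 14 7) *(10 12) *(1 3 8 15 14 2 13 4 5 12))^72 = (3 15 11 8 6)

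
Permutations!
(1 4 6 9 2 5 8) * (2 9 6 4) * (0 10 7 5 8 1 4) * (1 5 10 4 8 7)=[4, 2, 7, 3, 0, 5, 6, 10, 8, 9, 1]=(0 4)(1 2 7 10)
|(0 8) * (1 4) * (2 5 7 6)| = 4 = |(0 8)(1 4)(2 5 7 6)|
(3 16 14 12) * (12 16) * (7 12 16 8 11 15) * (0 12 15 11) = [12, 1, 2, 16, 4, 5, 6, 15, 0, 9, 10, 11, 3, 13, 8, 7, 14] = (0 12 3 16 14 8)(7 15)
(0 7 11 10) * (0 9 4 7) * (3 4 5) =(3 4 7 11 10 9 5) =[0, 1, 2, 4, 7, 3, 6, 11, 8, 5, 9, 10]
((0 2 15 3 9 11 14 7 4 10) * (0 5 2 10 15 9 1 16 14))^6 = (1 3 15 4 7 14 16)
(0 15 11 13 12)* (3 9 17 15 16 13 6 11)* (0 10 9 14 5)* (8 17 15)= (0 16 13 12 10 9 15 3 14 5)(6 11)(8 17)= [16, 1, 2, 14, 4, 0, 11, 7, 17, 15, 9, 6, 10, 12, 5, 3, 13, 8]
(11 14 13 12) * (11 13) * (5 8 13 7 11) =[0, 1, 2, 3, 4, 8, 6, 11, 13, 9, 10, 14, 7, 12, 5] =(5 8 13 12 7 11 14)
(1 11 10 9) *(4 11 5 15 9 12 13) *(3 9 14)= (1 5 15 14 3 9)(4 11 10 12 13)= [0, 5, 2, 9, 11, 15, 6, 7, 8, 1, 12, 10, 13, 4, 3, 14]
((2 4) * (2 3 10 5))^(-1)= (2 5 10 3 4)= ((2 4 3 10 5))^(-1)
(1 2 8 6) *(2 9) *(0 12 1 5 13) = (0 12 1 9 2 8 6 5 13) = [12, 9, 8, 3, 4, 13, 5, 7, 6, 2, 10, 11, 1, 0]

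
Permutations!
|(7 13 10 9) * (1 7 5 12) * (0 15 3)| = 21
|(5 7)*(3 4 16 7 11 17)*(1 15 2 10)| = 28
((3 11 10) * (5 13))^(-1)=(3 10 11)(5 13)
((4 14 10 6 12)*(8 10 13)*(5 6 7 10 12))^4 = (4 12 8 13 14)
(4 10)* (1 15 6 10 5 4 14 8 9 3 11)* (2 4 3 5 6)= (1 15 2 4 6 10 14 8 9 5 3 11)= [0, 15, 4, 11, 6, 3, 10, 7, 9, 5, 14, 1, 12, 13, 8, 2]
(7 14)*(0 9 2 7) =(0 9 2 7 14) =[9, 1, 7, 3, 4, 5, 6, 14, 8, 2, 10, 11, 12, 13, 0]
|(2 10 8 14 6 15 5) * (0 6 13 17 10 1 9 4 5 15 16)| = |(0 6 16)(1 9 4 5 2)(8 14 13 17 10)| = 15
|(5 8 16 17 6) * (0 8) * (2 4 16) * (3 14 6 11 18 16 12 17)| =|(0 8 2 4 12 17 11 18 16 3 14 6 5)| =13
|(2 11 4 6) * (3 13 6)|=|(2 11 4 3 13 6)|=6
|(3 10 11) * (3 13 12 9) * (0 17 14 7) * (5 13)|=28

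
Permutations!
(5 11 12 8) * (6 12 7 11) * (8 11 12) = (5 6 8)(7 12 11) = [0, 1, 2, 3, 4, 6, 8, 12, 5, 9, 10, 7, 11]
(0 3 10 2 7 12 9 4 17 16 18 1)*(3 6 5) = [6, 0, 7, 10, 17, 3, 5, 12, 8, 4, 2, 11, 9, 13, 14, 15, 18, 16, 1] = (0 6 5 3 10 2 7 12 9 4 17 16 18 1)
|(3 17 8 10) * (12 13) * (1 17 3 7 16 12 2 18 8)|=|(1 17)(2 18 8 10 7 16 12 13)|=8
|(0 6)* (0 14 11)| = 4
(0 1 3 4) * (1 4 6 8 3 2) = (0 4)(1 2)(3 6 8) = [4, 2, 1, 6, 0, 5, 8, 7, 3]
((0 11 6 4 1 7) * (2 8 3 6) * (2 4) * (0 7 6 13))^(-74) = (0 3 2 1 11 13 8 6 4)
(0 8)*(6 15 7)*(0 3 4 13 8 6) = (0 6 15 7)(3 4 13 8) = [6, 1, 2, 4, 13, 5, 15, 0, 3, 9, 10, 11, 12, 8, 14, 7]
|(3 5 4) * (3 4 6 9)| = 4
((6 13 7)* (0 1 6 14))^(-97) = ((0 1 6 13 7 14))^(-97) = (0 14 7 13 6 1)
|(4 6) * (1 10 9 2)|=4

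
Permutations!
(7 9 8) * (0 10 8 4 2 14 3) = (0 10 8 7 9 4 2 14 3) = [10, 1, 14, 0, 2, 5, 6, 9, 7, 4, 8, 11, 12, 13, 3]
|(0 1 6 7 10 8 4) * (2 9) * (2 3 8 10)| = 9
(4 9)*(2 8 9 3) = (2 8 9 4 3) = [0, 1, 8, 2, 3, 5, 6, 7, 9, 4]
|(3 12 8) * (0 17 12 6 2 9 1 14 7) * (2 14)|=24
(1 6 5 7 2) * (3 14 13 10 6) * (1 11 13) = (1 3 14)(2 11 13 10 6 5 7) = [0, 3, 11, 14, 4, 7, 5, 2, 8, 9, 6, 13, 12, 10, 1]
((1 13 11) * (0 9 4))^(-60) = (13)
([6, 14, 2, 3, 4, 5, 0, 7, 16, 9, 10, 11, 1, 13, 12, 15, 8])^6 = [0, 1, 2, 3, 4, 5, 6, 7, 8, 9, 10, 11, 12, 13, 14, 15, 16]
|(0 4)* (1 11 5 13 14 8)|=6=|(0 4)(1 11 5 13 14 8)|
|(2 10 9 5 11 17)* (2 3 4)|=8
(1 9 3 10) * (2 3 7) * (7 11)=[0, 9, 3, 10, 4, 5, 6, 2, 8, 11, 1, 7]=(1 9 11 7 2 3 10)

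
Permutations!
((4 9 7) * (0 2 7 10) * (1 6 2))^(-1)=(0 10 9 4 7 2 6 1)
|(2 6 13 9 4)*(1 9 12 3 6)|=4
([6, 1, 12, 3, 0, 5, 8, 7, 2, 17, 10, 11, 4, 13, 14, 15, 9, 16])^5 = [4, 1, 8, 3, 12, 5, 0, 7, 6, 16, 10, 11, 2, 13, 14, 15, 17, 9]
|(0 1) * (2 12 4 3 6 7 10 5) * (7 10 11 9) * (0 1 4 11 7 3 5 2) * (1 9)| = 24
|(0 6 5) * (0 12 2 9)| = 6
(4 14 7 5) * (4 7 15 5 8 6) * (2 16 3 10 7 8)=(2 16 3 10 7)(4 14 15 5 8 6)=[0, 1, 16, 10, 14, 8, 4, 2, 6, 9, 7, 11, 12, 13, 15, 5, 3]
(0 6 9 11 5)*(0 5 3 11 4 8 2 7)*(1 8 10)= [6, 8, 7, 11, 10, 5, 9, 0, 2, 4, 1, 3]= (0 6 9 4 10 1 8 2 7)(3 11)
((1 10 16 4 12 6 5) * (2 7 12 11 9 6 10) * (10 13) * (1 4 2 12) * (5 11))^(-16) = ((1 12 13 10 16 2 7)(4 5)(6 11 9))^(-16) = (1 2 10 12 7 16 13)(6 9 11)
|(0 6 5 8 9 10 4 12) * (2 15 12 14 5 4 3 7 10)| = 30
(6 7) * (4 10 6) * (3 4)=(3 4 10 6 7)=[0, 1, 2, 4, 10, 5, 7, 3, 8, 9, 6]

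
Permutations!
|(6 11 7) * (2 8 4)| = 3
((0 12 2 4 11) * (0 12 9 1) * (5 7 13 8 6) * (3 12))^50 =((0 9 1)(2 4 11 3 12)(5 7 13 8 6))^50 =(13)(0 1 9)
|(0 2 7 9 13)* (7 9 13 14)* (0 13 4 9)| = 4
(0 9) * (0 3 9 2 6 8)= (0 2 6 8)(3 9)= [2, 1, 6, 9, 4, 5, 8, 7, 0, 3]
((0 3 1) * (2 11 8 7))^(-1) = (0 1 3)(2 7 8 11)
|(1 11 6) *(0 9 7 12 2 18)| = 6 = |(0 9 7 12 2 18)(1 11 6)|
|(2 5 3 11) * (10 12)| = |(2 5 3 11)(10 12)| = 4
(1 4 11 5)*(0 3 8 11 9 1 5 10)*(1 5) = [3, 4, 2, 8, 9, 1, 6, 7, 11, 5, 0, 10] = (0 3 8 11 10)(1 4 9 5)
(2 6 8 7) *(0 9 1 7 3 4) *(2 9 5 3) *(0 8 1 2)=[5, 7, 6, 4, 8, 3, 1, 9, 0, 2]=(0 5 3 4 8)(1 7 9 2 6)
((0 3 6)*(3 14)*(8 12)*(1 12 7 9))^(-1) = ((0 14 3 6)(1 12 8 7 9))^(-1) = (0 6 3 14)(1 9 7 8 12)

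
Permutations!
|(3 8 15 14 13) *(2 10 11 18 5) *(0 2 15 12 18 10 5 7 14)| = 28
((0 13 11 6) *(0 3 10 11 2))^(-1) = (0 2 13)(3 6 11 10)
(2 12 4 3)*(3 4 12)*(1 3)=[0, 3, 1, 2, 4, 5, 6, 7, 8, 9, 10, 11, 12]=(12)(1 3 2)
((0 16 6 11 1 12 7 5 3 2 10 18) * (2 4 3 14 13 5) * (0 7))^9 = ((0 16 6 11 1 12)(2 10 18 7)(3 4)(5 14 13))^9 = (0 11)(1 16)(2 10 18 7)(3 4)(6 12)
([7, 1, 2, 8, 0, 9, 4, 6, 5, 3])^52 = [0, 1, 2, 3, 4, 5, 6, 7, 8, 9]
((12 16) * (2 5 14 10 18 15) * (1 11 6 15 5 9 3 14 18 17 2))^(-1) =(1 15 6 11)(2 17 10 14 3 9)(5 18)(12 16)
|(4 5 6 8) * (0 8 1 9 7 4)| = 6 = |(0 8)(1 9 7 4 5 6)|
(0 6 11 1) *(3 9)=(0 6 11 1)(3 9)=[6, 0, 2, 9, 4, 5, 11, 7, 8, 3, 10, 1]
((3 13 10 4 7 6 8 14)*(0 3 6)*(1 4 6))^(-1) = (0 7 4 1 14 8 6 10 13 3)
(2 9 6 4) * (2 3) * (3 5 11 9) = (2 3)(4 5 11 9 6) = [0, 1, 3, 2, 5, 11, 4, 7, 8, 6, 10, 9]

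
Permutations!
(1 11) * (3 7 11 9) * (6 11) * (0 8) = (0 8)(1 9 3 7 6 11) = [8, 9, 2, 7, 4, 5, 11, 6, 0, 3, 10, 1]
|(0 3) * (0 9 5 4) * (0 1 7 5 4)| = |(0 3 9 4 1 7 5)| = 7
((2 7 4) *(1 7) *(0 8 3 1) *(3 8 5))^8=((8)(0 5 3 1 7 4 2))^8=(8)(0 5 3 1 7 4 2)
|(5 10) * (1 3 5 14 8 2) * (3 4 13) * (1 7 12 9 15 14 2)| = 13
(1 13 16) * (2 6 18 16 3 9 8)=(1 13 3 9 8 2 6 18 16)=[0, 13, 6, 9, 4, 5, 18, 7, 2, 8, 10, 11, 12, 3, 14, 15, 1, 17, 16]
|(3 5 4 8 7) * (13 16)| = |(3 5 4 8 7)(13 16)| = 10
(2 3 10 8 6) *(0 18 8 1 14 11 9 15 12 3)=(0 18 8 6 2)(1 14 11 9 15 12 3 10)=[18, 14, 0, 10, 4, 5, 2, 7, 6, 15, 1, 9, 3, 13, 11, 12, 16, 17, 8]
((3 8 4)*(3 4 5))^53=(3 5 8)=((3 8 5))^53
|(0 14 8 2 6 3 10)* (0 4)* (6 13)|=|(0 14 8 2 13 6 3 10 4)|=9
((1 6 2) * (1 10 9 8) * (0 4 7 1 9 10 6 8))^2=(10)(0 7 8)(1 9 4)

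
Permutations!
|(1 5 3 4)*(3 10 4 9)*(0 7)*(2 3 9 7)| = 4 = |(0 2 3 7)(1 5 10 4)|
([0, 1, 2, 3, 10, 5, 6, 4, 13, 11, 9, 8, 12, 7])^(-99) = (4 7 13 8 11 9 10)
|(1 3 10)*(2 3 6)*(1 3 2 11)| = 6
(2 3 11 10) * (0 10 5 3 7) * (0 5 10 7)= (0 7 5 3 11 10 2)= [7, 1, 0, 11, 4, 3, 6, 5, 8, 9, 2, 10]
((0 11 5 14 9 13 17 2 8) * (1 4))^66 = ((0 11 5 14 9 13 17 2 8)(1 4))^66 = (0 14 17)(2 11 9)(5 13 8)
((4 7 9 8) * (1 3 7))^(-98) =(1 8 7)(3 4 9)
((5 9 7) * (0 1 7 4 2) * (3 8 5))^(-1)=((0 1 7 3 8 5 9 4 2))^(-1)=(0 2 4 9 5 8 3 7 1)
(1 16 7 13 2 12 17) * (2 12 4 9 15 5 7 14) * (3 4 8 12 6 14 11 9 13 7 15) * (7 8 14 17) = [0, 16, 14, 4, 13, 15, 17, 8, 12, 3, 10, 9, 7, 6, 2, 5, 11, 1] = (1 16 11 9 3 4 13 6 17)(2 14)(5 15)(7 8 12)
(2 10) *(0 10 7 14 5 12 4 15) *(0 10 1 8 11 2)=(0 1 8 11 2 7 14 5 12 4 15 10)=[1, 8, 7, 3, 15, 12, 6, 14, 11, 9, 0, 2, 4, 13, 5, 10]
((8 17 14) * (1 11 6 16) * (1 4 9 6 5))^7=((1 11 5)(4 9 6 16)(8 17 14))^7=(1 11 5)(4 16 6 9)(8 17 14)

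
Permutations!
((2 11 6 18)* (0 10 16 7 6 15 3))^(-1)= (0 3 15 11 2 18 6 7 16 10)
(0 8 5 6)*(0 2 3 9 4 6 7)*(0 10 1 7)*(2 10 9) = (0 8 5)(1 7 9 4 6 10)(2 3) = [8, 7, 3, 2, 6, 0, 10, 9, 5, 4, 1]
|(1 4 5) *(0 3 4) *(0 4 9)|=|(0 3 9)(1 4 5)|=3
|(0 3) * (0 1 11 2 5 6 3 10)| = 6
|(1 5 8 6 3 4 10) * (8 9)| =|(1 5 9 8 6 3 4 10)| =8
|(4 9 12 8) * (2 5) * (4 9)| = 6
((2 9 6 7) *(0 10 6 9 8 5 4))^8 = (10)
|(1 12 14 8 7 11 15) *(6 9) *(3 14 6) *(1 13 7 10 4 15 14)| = |(1 12 6 9 3)(4 15 13 7 11 14 8 10)| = 40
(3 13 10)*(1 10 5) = (1 10 3 13 5) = [0, 10, 2, 13, 4, 1, 6, 7, 8, 9, 3, 11, 12, 5]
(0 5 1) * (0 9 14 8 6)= (0 5 1 9 14 8 6)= [5, 9, 2, 3, 4, 1, 0, 7, 6, 14, 10, 11, 12, 13, 8]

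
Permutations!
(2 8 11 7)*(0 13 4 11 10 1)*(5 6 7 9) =(0 13 4 11 9 5 6 7 2 8 10 1) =[13, 0, 8, 3, 11, 6, 7, 2, 10, 5, 1, 9, 12, 4]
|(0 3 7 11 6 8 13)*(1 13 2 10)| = 10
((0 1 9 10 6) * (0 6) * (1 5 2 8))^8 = (0 5 2 8 1 9 10)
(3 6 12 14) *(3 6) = (6 12 14) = [0, 1, 2, 3, 4, 5, 12, 7, 8, 9, 10, 11, 14, 13, 6]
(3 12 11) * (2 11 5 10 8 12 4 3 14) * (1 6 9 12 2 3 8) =(1 6 9 12 5 10)(2 11 14 3 4 8) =[0, 6, 11, 4, 8, 10, 9, 7, 2, 12, 1, 14, 5, 13, 3]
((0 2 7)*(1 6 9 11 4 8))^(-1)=(0 7 2)(1 8 4 11 9 6)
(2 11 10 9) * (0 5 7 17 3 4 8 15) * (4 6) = (0 5 7 17 3 6 4 8 15)(2 11 10 9) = [5, 1, 11, 6, 8, 7, 4, 17, 15, 2, 9, 10, 12, 13, 14, 0, 16, 3]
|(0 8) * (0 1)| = |(0 8 1)| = 3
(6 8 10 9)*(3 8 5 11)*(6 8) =(3 6 5 11)(8 10 9) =[0, 1, 2, 6, 4, 11, 5, 7, 10, 8, 9, 3]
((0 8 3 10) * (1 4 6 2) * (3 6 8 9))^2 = ((0 9 3 10)(1 4 8 6 2))^2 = (0 3)(1 8 2 4 6)(9 10)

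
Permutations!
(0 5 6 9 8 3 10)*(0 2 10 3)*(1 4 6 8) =(0 5 8)(1 4 6 9)(2 10) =[5, 4, 10, 3, 6, 8, 9, 7, 0, 1, 2]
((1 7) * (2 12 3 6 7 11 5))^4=(1 12)(2 7)(3 11)(5 6)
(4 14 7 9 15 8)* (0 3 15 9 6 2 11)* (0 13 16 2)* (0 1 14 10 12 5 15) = (0 3)(1 14 7 6)(2 11 13 16)(4 10 12 5 15 8) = [3, 14, 11, 0, 10, 15, 1, 6, 4, 9, 12, 13, 5, 16, 7, 8, 2]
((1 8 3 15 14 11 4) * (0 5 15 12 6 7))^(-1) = (0 7 6 12 3 8 1 4 11 14 15 5)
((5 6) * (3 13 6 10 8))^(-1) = (3 8 10 5 6 13)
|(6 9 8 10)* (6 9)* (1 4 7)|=3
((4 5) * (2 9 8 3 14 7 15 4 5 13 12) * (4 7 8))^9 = (2 12 13 4 9)(7 15)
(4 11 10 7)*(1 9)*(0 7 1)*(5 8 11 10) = [7, 9, 2, 3, 10, 8, 6, 4, 11, 0, 1, 5] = (0 7 4 10 1 9)(5 8 11)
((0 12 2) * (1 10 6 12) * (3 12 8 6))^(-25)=((0 1 10 3 12 2)(6 8))^(-25)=(0 2 12 3 10 1)(6 8)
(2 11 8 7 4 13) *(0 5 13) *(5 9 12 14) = (0 9 12 14 5 13 2 11 8 7 4) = [9, 1, 11, 3, 0, 13, 6, 4, 7, 12, 10, 8, 14, 2, 5]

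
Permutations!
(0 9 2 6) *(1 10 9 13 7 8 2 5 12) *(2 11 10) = [13, 2, 6, 3, 4, 12, 0, 8, 11, 5, 9, 10, 1, 7] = (0 13 7 8 11 10 9 5 12 1 2 6)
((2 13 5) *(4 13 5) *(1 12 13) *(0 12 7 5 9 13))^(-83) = ((0 12)(1 7 5 2 9 13 4))^(-83) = (0 12)(1 7 5 2 9 13 4)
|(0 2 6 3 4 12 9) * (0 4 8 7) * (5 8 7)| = 30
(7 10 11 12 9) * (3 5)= (3 5)(7 10 11 12 9)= [0, 1, 2, 5, 4, 3, 6, 10, 8, 7, 11, 12, 9]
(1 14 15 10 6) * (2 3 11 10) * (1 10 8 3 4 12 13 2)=(1 14 15)(2 4 12 13)(3 11 8)(6 10)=[0, 14, 4, 11, 12, 5, 10, 7, 3, 9, 6, 8, 13, 2, 15, 1]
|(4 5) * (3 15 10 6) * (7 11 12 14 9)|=20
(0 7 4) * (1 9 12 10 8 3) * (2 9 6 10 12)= [7, 6, 9, 1, 0, 5, 10, 4, 3, 2, 8, 11, 12]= (12)(0 7 4)(1 6 10 8 3)(2 9)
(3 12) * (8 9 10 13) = (3 12)(8 9 10 13) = [0, 1, 2, 12, 4, 5, 6, 7, 9, 10, 13, 11, 3, 8]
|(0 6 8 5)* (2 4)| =|(0 6 8 5)(2 4)| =4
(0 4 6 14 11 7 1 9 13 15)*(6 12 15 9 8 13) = (0 4 12 15)(1 8 13 9 6 14 11 7) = [4, 8, 2, 3, 12, 5, 14, 1, 13, 6, 10, 7, 15, 9, 11, 0]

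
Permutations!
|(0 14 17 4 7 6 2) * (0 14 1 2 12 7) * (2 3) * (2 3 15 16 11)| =|(0 1 15 16 11 2 14 17 4)(6 12 7)| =9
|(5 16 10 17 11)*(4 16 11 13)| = |(4 16 10 17 13)(5 11)| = 10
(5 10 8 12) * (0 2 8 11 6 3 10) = (0 2 8 12 5)(3 10 11 6) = [2, 1, 8, 10, 4, 0, 3, 7, 12, 9, 11, 6, 5]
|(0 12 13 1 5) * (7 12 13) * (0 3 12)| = 7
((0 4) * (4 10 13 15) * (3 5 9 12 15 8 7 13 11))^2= (0 11 5 12 4 10 3 9 15)(7 8 13)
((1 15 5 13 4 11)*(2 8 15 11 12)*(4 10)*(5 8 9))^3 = ((1 11)(2 9 5 13 10 4 12)(8 15))^3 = (1 11)(2 13 12 5 4 9 10)(8 15)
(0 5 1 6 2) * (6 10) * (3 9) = [5, 10, 0, 9, 4, 1, 2, 7, 8, 3, 6] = (0 5 1 10 6 2)(3 9)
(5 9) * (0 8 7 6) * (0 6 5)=(0 8 7 5 9)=[8, 1, 2, 3, 4, 9, 6, 5, 7, 0]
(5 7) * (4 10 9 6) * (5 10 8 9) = (4 8 9 6)(5 7 10) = [0, 1, 2, 3, 8, 7, 4, 10, 9, 6, 5]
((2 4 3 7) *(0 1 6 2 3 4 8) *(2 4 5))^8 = ((0 1 6 4 5 2 8)(3 7))^8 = (0 1 6 4 5 2 8)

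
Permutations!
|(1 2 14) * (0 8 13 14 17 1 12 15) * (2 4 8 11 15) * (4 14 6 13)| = |(0 11 15)(1 14 12 2 17)(4 8)(6 13)| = 30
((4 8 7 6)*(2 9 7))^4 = ((2 9 7 6 4 8))^4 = (2 4 7)(6 9 8)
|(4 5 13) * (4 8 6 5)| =|(5 13 8 6)| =4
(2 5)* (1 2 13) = (1 2 5 13) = [0, 2, 5, 3, 4, 13, 6, 7, 8, 9, 10, 11, 12, 1]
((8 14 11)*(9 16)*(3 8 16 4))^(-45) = (3 16 8 9 14 4 11)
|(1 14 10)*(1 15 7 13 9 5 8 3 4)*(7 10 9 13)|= 14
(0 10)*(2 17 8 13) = (0 10)(2 17 8 13) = [10, 1, 17, 3, 4, 5, 6, 7, 13, 9, 0, 11, 12, 2, 14, 15, 16, 8]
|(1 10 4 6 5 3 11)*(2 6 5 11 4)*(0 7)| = |(0 7)(1 10 2 6 11)(3 4 5)| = 30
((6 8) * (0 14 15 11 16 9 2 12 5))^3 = (0 11 2)(5 15 9)(6 8)(12 14 16)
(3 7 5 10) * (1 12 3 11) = (1 12 3 7 5 10 11) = [0, 12, 2, 7, 4, 10, 6, 5, 8, 9, 11, 1, 3]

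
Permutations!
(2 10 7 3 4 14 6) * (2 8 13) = (2 10 7 3 4 14 6 8 13) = [0, 1, 10, 4, 14, 5, 8, 3, 13, 9, 7, 11, 12, 2, 6]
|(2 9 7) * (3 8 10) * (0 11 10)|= 15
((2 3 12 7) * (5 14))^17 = (2 3 12 7)(5 14)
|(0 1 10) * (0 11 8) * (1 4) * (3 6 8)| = |(0 4 1 10 11 3 6 8)| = 8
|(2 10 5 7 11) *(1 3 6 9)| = |(1 3 6 9)(2 10 5 7 11)| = 20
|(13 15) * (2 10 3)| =|(2 10 3)(13 15)| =6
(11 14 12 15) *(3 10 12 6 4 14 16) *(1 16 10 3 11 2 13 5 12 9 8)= (1 16 11 10 9 8)(2 13 5 12 15)(4 14 6)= [0, 16, 13, 3, 14, 12, 4, 7, 1, 8, 9, 10, 15, 5, 6, 2, 11]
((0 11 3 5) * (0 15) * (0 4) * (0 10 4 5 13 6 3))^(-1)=(0 11)(3 6 13)(4 10)(5 15)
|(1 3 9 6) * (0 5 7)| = 12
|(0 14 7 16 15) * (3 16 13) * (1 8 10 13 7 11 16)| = 5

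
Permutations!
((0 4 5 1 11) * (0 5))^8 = ((0 4)(1 11 5))^8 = (1 5 11)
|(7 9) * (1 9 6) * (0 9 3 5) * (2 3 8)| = 9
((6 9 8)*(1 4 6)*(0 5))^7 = (0 5)(1 6 8 4 9)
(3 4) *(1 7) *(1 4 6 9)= (1 7 4 3 6 9)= [0, 7, 2, 6, 3, 5, 9, 4, 8, 1]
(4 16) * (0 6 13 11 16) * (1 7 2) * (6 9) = (0 9 6 13 11 16 4)(1 7 2) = [9, 7, 1, 3, 0, 5, 13, 2, 8, 6, 10, 16, 12, 11, 14, 15, 4]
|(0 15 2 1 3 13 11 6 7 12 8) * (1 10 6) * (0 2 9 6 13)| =|(0 15 9 6 7 12 8 2 10 13 11 1 3)| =13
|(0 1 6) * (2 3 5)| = 3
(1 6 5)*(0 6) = (0 6 5 1) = [6, 0, 2, 3, 4, 1, 5]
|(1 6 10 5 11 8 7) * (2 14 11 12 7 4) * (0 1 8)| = |(0 1 6 10 5 12 7 8 4 2 14 11)| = 12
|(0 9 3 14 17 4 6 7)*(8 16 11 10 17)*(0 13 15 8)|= 20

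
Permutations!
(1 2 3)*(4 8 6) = (1 2 3)(4 8 6) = [0, 2, 3, 1, 8, 5, 4, 7, 6]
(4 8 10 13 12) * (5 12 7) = [0, 1, 2, 3, 8, 12, 6, 5, 10, 9, 13, 11, 4, 7] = (4 8 10 13 7 5 12)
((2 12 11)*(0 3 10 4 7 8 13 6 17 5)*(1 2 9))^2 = ((0 3 10 4 7 8 13 6 17 5)(1 2 12 11 9))^2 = (0 10 7 13 17)(1 12 9 2 11)(3 4 8 6 5)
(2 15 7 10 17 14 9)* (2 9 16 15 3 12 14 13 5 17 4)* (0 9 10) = (0 9 10 4 2 3 12 14 16 15 7)(5 17 13) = [9, 1, 3, 12, 2, 17, 6, 0, 8, 10, 4, 11, 14, 5, 16, 7, 15, 13]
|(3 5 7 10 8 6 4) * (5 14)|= |(3 14 5 7 10 8 6 4)|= 8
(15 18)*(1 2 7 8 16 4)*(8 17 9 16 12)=(1 2 7 17 9 16 4)(8 12)(15 18)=[0, 2, 7, 3, 1, 5, 6, 17, 12, 16, 10, 11, 8, 13, 14, 18, 4, 9, 15]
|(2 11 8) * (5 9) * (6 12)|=|(2 11 8)(5 9)(6 12)|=6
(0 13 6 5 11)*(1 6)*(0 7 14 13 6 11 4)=(0 6 5 4)(1 11 7 14 13)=[6, 11, 2, 3, 0, 4, 5, 14, 8, 9, 10, 7, 12, 1, 13]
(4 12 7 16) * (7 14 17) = [0, 1, 2, 3, 12, 5, 6, 16, 8, 9, 10, 11, 14, 13, 17, 15, 4, 7] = (4 12 14 17 7 16)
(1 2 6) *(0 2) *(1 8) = (0 2 6 8 1) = [2, 0, 6, 3, 4, 5, 8, 7, 1]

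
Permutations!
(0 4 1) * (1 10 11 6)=(0 4 10 11 6 1)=[4, 0, 2, 3, 10, 5, 1, 7, 8, 9, 11, 6]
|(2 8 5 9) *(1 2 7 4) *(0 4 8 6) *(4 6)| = |(0 6)(1 2 4)(5 9 7 8)| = 12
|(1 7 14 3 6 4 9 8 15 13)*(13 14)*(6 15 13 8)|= |(1 7 8 13)(3 15 14)(4 9 6)|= 12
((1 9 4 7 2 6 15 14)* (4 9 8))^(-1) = ((1 8 4 7 2 6 15 14))^(-1) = (1 14 15 6 2 7 4 8)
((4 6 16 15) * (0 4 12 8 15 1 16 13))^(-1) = ((0 4 6 13)(1 16)(8 15 12))^(-1) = (0 13 6 4)(1 16)(8 12 15)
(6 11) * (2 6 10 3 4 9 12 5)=(2 6 11 10 3 4 9 12 5)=[0, 1, 6, 4, 9, 2, 11, 7, 8, 12, 3, 10, 5]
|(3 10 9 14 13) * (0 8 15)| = |(0 8 15)(3 10 9 14 13)| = 15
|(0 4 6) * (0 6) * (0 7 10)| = 4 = |(0 4 7 10)|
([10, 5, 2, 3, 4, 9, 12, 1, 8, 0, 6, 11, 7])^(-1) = [9, 7, 2, 3, 4, 1, 10, 12, 8, 5, 0, 11, 6]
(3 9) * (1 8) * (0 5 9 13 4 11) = (0 5 9 3 13 4 11)(1 8) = [5, 8, 2, 13, 11, 9, 6, 7, 1, 3, 10, 0, 12, 4]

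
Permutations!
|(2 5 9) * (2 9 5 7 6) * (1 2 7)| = |(9)(1 2)(6 7)| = 2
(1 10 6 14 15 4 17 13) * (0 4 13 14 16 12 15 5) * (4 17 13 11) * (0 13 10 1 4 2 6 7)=(0 17 14 5 13 4 10 7)(2 6 16 12 15 11)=[17, 1, 6, 3, 10, 13, 16, 0, 8, 9, 7, 2, 15, 4, 5, 11, 12, 14]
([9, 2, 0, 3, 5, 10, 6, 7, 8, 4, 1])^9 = (0 4 10 2 9 5 1)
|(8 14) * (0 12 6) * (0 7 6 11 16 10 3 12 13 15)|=30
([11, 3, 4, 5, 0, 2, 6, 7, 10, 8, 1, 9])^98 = (0 2 3 10 9)(1 8 11 4 5)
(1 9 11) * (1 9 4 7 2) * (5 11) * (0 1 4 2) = (0 1 2 4 7)(5 11 9) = [1, 2, 4, 3, 7, 11, 6, 0, 8, 5, 10, 9]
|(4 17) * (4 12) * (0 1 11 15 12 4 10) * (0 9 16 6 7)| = 10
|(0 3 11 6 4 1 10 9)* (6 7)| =|(0 3 11 7 6 4 1 10 9)| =9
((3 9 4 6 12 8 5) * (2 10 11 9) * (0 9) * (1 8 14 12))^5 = (0 8 11 1 10 6 2 4 3 9 5)(12 14)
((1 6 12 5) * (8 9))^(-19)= (1 6 12 5)(8 9)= ((1 6 12 5)(8 9))^(-19)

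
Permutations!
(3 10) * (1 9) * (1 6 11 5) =(1 9 6 11 5)(3 10) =[0, 9, 2, 10, 4, 1, 11, 7, 8, 6, 3, 5]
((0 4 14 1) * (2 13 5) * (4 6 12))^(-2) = (0 14 12)(1 4 6)(2 13 5)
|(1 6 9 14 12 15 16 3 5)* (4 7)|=|(1 6 9 14 12 15 16 3 5)(4 7)|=18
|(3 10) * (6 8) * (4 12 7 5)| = 4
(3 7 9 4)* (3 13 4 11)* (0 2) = [2, 1, 0, 7, 13, 5, 6, 9, 8, 11, 10, 3, 12, 4] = (0 2)(3 7 9 11)(4 13)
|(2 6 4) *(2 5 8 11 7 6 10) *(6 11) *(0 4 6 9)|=10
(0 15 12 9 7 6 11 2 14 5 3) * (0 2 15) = (2 14 5 3)(6 11 15 12 9 7) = [0, 1, 14, 2, 4, 3, 11, 6, 8, 7, 10, 15, 9, 13, 5, 12]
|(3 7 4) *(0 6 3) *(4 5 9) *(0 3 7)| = 7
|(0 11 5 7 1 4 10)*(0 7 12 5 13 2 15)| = |(0 11 13 2 15)(1 4 10 7)(5 12)| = 20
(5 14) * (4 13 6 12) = [0, 1, 2, 3, 13, 14, 12, 7, 8, 9, 10, 11, 4, 6, 5] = (4 13 6 12)(5 14)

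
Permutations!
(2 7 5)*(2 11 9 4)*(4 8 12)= (2 7 5 11 9 8 12 4)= [0, 1, 7, 3, 2, 11, 6, 5, 12, 8, 10, 9, 4]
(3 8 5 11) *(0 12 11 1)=(0 12 11 3 8 5 1)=[12, 0, 2, 8, 4, 1, 6, 7, 5, 9, 10, 3, 11]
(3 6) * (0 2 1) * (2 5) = (0 5 2 1)(3 6) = [5, 0, 1, 6, 4, 2, 3]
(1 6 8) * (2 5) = (1 6 8)(2 5) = [0, 6, 5, 3, 4, 2, 8, 7, 1]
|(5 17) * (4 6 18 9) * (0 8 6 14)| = |(0 8 6 18 9 4 14)(5 17)| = 14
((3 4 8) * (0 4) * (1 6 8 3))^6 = ((0 4 3)(1 6 8))^6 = (8)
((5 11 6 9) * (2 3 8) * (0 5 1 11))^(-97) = ((0 5)(1 11 6 9)(2 3 8))^(-97) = (0 5)(1 9 6 11)(2 8 3)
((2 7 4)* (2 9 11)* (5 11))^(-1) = ((2 7 4 9 5 11))^(-1) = (2 11 5 9 4 7)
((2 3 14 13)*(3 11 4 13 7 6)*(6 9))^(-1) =((2 11 4 13)(3 14 7 9 6))^(-1) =(2 13 4 11)(3 6 9 7 14)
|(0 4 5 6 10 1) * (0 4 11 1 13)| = 8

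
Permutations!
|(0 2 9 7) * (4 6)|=|(0 2 9 7)(4 6)|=4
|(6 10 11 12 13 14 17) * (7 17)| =8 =|(6 10 11 12 13 14 7 17)|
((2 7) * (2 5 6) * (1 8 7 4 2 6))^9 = (1 8 7 5)(2 4)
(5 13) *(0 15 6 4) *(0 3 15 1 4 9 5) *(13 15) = (0 1 4 3 13)(5 15 6 9) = [1, 4, 2, 13, 3, 15, 9, 7, 8, 5, 10, 11, 12, 0, 14, 6]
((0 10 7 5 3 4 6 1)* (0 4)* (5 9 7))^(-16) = (10)(1 6 4)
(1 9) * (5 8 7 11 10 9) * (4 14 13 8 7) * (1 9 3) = [0, 5, 2, 1, 14, 7, 6, 11, 4, 9, 3, 10, 12, 8, 13] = (1 5 7 11 10 3)(4 14 13 8)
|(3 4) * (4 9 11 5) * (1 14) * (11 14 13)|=|(1 13 11 5 4 3 9 14)|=8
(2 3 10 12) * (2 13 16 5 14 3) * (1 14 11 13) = (1 14 3 10 12)(5 11 13 16) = [0, 14, 2, 10, 4, 11, 6, 7, 8, 9, 12, 13, 1, 16, 3, 15, 5]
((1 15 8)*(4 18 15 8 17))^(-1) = (1 8)(4 17 15 18)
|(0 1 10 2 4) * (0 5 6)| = 7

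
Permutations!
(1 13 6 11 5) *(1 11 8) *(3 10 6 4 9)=(1 13 4 9 3 10 6 8)(5 11)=[0, 13, 2, 10, 9, 11, 8, 7, 1, 3, 6, 5, 12, 4]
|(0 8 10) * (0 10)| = |(10)(0 8)| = 2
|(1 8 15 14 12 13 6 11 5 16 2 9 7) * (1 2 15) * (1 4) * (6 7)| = |(1 8 4)(2 9 6 11 5 16 15 14 12 13 7)| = 33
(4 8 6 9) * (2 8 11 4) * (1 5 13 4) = (1 5 13 4 11)(2 8 6 9) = [0, 5, 8, 3, 11, 13, 9, 7, 6, 2, 10, 1, 12, 4]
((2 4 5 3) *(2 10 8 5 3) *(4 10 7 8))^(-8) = (2 5 8 7 3 4 10)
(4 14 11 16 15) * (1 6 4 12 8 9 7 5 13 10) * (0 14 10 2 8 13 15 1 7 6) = (0 14 11 16 1)(2 8 9 6 4 10 7 5 15 12 13) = [14, 0, 8, 3, 10, 15, 4, 5, 9, 6, 7, 16, 13, 2, 11, 12, 1]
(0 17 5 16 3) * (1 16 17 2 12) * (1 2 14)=(0 14 1 16 3)(2 12)(5 17)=[14, 16, 12, 0, 4, 17, 6, 7, 8, 9, 10, 11, 2, 13, 1, 15, 3, 5]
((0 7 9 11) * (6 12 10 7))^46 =((0 6 12 10 7 9 11))^46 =(0 7 6 9 12 11 10)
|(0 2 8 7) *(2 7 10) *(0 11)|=|(0 7 11)(2 8 10)|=3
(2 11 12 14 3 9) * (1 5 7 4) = [0, 5, 11, 9, 1, 7, 6, 4, 8, 2, 10, 12, 14, 13, 3] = (1 5 7 4)(2 11 12 14 3 9)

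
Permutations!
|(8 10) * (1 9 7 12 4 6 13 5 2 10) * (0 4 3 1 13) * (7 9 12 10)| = |(0 4 6)(1 12 3)(2 7 10 8 13 5)| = 6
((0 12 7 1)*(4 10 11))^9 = (0 12 7 1)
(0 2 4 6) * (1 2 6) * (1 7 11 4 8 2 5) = (0 6)(1 5)(2 8)(4 7 11) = [6, 5, 8, 3, 7, 1, 0, 11, 2, 9, 10, 4]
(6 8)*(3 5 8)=[0, 1, 2, 5, 4, 8, 3, 7, 6]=(3 5 8 6)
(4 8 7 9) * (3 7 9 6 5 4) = (3 7 6 5 4 8 9) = [0, 1, 2, 7, 8, 4, 5, 6, 9, 3]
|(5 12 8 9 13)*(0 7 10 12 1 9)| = |(0 7 10 12 8)(1 9 13 5)| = 20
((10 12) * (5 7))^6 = (12) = ((5 7)(10 12))^6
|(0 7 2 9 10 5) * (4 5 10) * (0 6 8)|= |(10)(0 7 2 9 4 5 6 8)|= 8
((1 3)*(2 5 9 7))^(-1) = (1 3)(2 7 9 5)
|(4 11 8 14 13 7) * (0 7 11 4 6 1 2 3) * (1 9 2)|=|(0 7 6 9 2 3)(8 14 13 11)|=12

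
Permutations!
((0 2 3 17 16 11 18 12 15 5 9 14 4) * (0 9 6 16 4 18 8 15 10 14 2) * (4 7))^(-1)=(2 9 4 7 17 3)(5 15 8 11 16 6)(10 12 18 14)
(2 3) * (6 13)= (2 3)(6 13)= [0, 1, 3, 2, 4, 5, 13, 7, 8, 9, 10, 11, 12, 6]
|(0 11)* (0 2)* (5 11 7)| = 5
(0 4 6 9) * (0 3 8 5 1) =[4, 0, 2, 8, 6, 1, 9, 7, 5, 3] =(0 4 6 9 3 8 5 1)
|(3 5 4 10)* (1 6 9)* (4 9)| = 7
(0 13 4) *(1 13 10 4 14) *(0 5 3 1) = [10, 13, 2, 1, 5, 3, 6, 7, 8, 9, 4, 11, 12, 14, 0] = (0 10 4 5 3 1 13 14)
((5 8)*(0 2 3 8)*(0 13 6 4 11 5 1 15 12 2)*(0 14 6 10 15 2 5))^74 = (0 11 4 6 14)(1 3)(2 8)(5 12 15 10 13)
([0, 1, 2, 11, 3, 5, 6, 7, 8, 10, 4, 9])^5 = [0, 1, 2, 3, 4, 5, 6, 7, 8, 9, 10, 11]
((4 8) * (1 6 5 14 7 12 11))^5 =((1 6 5 14 7 12 11)(4 8))^5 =(1 12 14 6 11 7 5)(4 8)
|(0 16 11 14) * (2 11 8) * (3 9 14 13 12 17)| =|(0 16 8 2 11 13 12 17 3 9 14)| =11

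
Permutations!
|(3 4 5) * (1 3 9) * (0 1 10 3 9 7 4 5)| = |(0 1 9 10 3 5 7 4)| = 8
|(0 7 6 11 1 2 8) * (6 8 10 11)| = 12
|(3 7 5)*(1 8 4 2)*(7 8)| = 7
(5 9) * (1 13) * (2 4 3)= (1 13)(2 4 3)(5 9)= [0, 13, 4, 2, 3, 9, 6, 7, 8, 5, 10, 11, 12, 1]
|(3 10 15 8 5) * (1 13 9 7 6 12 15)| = 11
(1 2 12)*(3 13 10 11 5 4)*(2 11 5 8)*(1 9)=(1 11 8 2 12 9)(3 13 10 5 4)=[0, 11, 12, 13, 3, 4, 6, 7, 2, 1, 5, 8, 9, 10]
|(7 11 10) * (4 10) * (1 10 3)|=|(1 10 7 11 4 3)|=6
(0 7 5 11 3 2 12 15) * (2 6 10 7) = (0 2 12 15)(3 6 10 7 5 11) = [2, 1, 12, 6, 4, 11, 10, 5, 8, 9, 7, 3, 15, 13, 14, 0]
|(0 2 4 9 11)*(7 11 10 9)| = 10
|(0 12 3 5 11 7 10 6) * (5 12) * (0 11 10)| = 6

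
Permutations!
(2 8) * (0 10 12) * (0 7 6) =(0 10 12 7 6)(2 8) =[10, 1, 8, 3, 4, 5, 0, 6, 2, 9, 12, 11, 7]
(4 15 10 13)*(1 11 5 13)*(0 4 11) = (0 4 15 10 1)(5 13 11) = [4, 0, 2, 3, 15, 13, 6, 7, 8, 9, 1, 5, 12, 11, 14, 10]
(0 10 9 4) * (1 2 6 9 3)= (0 10 3 1 2 6 9 4)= [10, 2, 6, 1, 0, 5, 9, 7, 8, 4, 3]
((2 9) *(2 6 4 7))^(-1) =(2 7 4 6 9)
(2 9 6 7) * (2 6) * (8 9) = (2 8 9)(6 7) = [0, 1, 8, 3, 4, 5, 7, 6, 9, 2]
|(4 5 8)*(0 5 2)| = |(0 5 8 4 2)| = 5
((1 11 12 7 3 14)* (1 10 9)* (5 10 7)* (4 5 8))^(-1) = (1 9 10 5 4 8 12 11)(3 7 14)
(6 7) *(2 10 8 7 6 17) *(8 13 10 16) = (2 16 8 7 17)(10 13) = [0, 1, 16, 3, 4, 5, 6, 17, 7, 9, 13, 11, 12, 10, 14, 15, 8, 2]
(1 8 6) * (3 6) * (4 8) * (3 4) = (1 3 6)(4 8) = [0, 3, 2, 6, 8, 5, 1, 7, 4]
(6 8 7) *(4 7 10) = (4 7 6 8 10) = [0, 1, 2, 3, 7, 5, 8, 6, 10, 9, 4]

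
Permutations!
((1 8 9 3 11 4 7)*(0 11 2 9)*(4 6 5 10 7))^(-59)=((0 11 6 5 10 7 1 8)(2 9 3))^(-59)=(0 7 6 8 10 11 1 5)(2 9 3)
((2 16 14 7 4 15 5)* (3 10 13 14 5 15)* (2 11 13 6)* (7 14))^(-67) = ((2 16 5 11 13 7 4 3 10 6))^(-67) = (2 11 4 6 5 7 10 16 13 3)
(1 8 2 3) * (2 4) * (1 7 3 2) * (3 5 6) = (1 8 4)(3 7 5 6) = [0, 8, 2, 7, 1, 6, 3, 5, 4]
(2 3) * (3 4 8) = [0, 1, 4, 2, 8, 5, 6, 7, 3] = (2 4 8 3)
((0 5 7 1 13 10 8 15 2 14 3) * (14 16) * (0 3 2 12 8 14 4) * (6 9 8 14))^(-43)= (0 7 13 6 8 12 2 4 5 1 10 9 15 14 16)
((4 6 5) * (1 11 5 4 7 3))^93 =(1 7 11 3 5)(4 6)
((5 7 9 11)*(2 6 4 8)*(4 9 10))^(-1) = (2 8 4 10 7 5 11 9 6)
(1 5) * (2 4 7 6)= [0, 5, 4, 3, 7, 1, 2, 6]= (1 5)(2 4 7 6)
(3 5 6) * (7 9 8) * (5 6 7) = (3 6)(5 7 9 8) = [0, 1, 2, 6, 4, 7, 3, 9, 5, 8]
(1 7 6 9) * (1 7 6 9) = (1 6)(7 9) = [0, 6, 2, 3, 4, 5, 1, 9, 8, 7]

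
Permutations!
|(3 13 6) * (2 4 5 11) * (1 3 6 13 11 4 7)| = 10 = |(13)(1 3 11 2 7)(4 5)|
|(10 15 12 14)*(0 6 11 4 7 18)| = 12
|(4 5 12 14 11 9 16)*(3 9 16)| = 6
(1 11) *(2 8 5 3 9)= [0, 11, 8, 9, 4, 3, 6, 7, 5, 2, 10, 1]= (1 11)(2 8 5 3 9)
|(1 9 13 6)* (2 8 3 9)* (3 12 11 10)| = |(1 2 8 12 11 10 3 9 13 6)| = 10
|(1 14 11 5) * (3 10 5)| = |(1 14 11 3 10 5)| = 6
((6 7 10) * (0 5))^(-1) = ((0 5)(6 7 10))^(-1) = (0 5)(6 10 7)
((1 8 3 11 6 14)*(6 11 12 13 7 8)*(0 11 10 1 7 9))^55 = (0 8 10 12 6 9 7 11 3 1 13 14)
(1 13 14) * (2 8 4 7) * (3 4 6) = [0, 13, 8, 4, 7, 5, 3, 2, 6, 9, 10, 11, 12, 14, 1] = (1 13 14)(2 8 6 3 4 7)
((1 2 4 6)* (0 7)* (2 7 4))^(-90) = ((0 4 6 1 7))^(-90) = (7)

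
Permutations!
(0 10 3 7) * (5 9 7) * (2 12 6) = (0 10 3 5 9 7)(2 12 6) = [10, 1, 12, 5, 4, 9, 2, 0, 8, 7, 3, 11, 6]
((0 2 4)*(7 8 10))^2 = ((0 2 4)(7 8 10))^2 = (0 4 2)(7 10 8)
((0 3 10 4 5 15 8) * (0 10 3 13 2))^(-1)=(0 2 13)(4 10 8 15 5)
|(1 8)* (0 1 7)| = |(0 1 8 7)| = 4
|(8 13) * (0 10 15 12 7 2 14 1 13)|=10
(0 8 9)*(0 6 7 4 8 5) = [5, 1, 2, 3, 8, 0, 7, 4, 9, 6] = (0 5)(4 8 9 6 7)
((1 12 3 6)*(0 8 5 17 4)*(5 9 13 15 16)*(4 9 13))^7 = (0 9 5 15 8 4 17 16 13)(1 6 3 12) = ((0 8 13 15 16 5 17 9 4)(1 12 3 6))^7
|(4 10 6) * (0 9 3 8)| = |(0 9 3 8)(4 10 6)| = 12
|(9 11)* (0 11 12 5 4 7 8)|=|(0 11 9 12 5 4 7 8)|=8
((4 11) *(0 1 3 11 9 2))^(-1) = (0 2 9 4 11 3 1)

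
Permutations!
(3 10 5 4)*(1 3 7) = (1 3 10 5 4 7) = [0, 3, 2, 10, 7, 4, 6, 1, 8, 9, 5]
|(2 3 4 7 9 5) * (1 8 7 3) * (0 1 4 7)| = 6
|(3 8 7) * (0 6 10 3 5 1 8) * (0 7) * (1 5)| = |(0 6 10 3 7 1 8)| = 7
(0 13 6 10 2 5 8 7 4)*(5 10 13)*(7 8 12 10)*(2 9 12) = (0 5 2 7 4)(6 13)(9 12 10) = [5, 1, 7, 3, 0, 2, 13, 4, 8, 12, 9, 11, 10, 6]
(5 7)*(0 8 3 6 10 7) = (0 8 3 6 10 7 5) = [8, 1, 2, 6, 4, 0, 10, 5, 3, 9, 7]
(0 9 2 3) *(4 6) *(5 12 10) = (0 9 2 3)(4 6)(5 12 10) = [9, 1, 3, 0, 6, 12, 4, 7, 8, 2, 5, 11, 10]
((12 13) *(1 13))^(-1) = ((1 13 12))^(-1) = (1 12 13)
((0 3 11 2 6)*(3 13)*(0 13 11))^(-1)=(0 3 13 6 2 11)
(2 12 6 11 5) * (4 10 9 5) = [0, 1, 12, 3, 10, 2, 11, 7, 8, 5, 9, 4, 6] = (2 12 6 11 4 10 9 5)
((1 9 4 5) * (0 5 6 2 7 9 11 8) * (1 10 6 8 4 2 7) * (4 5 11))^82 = (0 7 8 6 4 10 1 5 2 11 9)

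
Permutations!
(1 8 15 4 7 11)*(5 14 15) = [0, 8, 2, 3, 7, 14, 6, 11, 5, 9, 10, 1, 12, 13, 15, 4] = (1 8 5 14 15 4 7 11)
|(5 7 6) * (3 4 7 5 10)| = 5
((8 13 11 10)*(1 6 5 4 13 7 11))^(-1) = ((1 6 5 4 13)(7 11 10 8))^(-1) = (1 13 4 5 6)(7 8 10 11)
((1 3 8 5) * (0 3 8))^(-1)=((0 3)(1 8 5))^(-1)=(0 3)(1 5 8)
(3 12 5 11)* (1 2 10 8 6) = (1 2 10 8 6)(3 12 5 11) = [0, 2, 10, 12, 4, 11, 1, 7, 6, 9, 8, 3, 5]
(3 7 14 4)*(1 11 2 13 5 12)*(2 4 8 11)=(1 2 13 5 12)(3 7 14 8 11 4)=[0, 2, 13, 7, 3, 12, 6, 14, 11, 9, 10, 4, 1, 5, 8]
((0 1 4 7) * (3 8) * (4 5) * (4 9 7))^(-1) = ((0 1 5 9 7)(3 8))^(-1) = (0 7 9 5 1)(3 8)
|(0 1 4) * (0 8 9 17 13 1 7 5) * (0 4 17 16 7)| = 6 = |(1 17 13)(4 8 9 16 7 5)|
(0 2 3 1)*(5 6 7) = [2, 0, 3, 1, 4, 6, 7, 5] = (0 2 3 1)(5 6 7)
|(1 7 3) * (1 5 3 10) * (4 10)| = 4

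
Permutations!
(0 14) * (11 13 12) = [14, 1, 2, 3, 4, 5, 6, 7, 8, 9, 10, 13, 11, 12, 0] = (0 14)(11 13 12)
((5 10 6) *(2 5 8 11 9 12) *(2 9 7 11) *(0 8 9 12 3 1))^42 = ((12)(0 8 2 5 10 6 9 3 1)(7 11))^42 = (12)(0 9 5)(1 6 2)(3 10 8)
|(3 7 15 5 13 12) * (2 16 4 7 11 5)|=5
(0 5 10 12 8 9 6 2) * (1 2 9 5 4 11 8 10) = (0 4 11 8 5 1 2)(6 9)(10 12) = [4, 2, 0, 3, 11, 1, 9, 7, 5, 6, 12, 8, 10]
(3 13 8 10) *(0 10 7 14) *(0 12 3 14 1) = [10, 0, 2, 13, 4, 5, 6, 1, 7, 9, 14, 11, 3, 8, 12] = (0 10 14 12 3 13 8 7 1)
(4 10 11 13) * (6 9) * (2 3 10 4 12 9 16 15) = [0, 1, 3, 10, 4, 5, 16, 7, 8, 6, 11, 13, 9, 12, 14, 2, 15] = (2 3 10 11 13 12 9 6 16 15)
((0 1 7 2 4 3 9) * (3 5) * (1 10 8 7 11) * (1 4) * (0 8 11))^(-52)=(0 4 9 2 10 5 8 1 11 3 7)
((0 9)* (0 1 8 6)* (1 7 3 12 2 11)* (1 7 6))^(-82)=(0 6 9)(2 3 11 12 7)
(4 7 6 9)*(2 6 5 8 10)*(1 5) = (1 5 8 10 2 6 9 4 7) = [0, 5, 6, 3, 7, 8, 9, 1, 10, 4, 2]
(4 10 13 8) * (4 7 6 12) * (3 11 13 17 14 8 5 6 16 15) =[0, 1, 2, 11, 10, 6, 12, 16, 7, 9, 17, 13, 4, 5, 8, 3, 15, 14] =(3 11 13 5 6 12 4 10 17 14 8 7 16 15)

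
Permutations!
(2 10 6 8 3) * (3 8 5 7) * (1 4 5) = (1 4 5 7 3 2 10 6) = [0, 4, 10, 2, 5, 7, 1, 3, 8, 9, 6]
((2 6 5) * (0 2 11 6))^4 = ((0 2)(5 11 6))^4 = (5 11 6)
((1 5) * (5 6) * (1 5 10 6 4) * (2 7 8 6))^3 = (1 4)(2 6 7 10 8)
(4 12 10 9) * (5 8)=(4 12 10 9)(5 8)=[0, 1, 2, 3, 12, 8, 6, 7, 5, 4, 9, 11, 10]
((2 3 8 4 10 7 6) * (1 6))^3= ((1 6 2 3 8 4 10 7))^3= (1 3 10 6 8 7 2 4)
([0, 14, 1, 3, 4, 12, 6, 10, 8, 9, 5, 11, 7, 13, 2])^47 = (1 2 14)(5 10 7 12)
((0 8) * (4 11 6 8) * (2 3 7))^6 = ((0 4 11 6 8)(2 3 7))^6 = (0 4 11 6 8)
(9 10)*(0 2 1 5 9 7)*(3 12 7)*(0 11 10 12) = (0 2 1 5 9 12 7 11 10 3) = [2, 5, 1, 0, 4, 9, 6, 11, 8, 12, 3, 10, 7]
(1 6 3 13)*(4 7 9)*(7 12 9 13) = (1 6 3 7 13)(4 12 9) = [0, 6, 2, 7, 12, 5, 3, 13, 8, 4, 10, 11, 9, 1]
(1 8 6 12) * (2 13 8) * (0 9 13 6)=(0 9 13 8)(1 2 6 12)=[9, 2, 6, 3, 4, 5, 12, 7, 0, 13, 10, 11, 1, 8]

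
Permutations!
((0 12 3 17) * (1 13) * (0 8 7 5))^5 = (0 7 17 12 5 8 3)(1 13)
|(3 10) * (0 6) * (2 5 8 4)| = |(0 6)(2 5 8 4)(3 10)| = 4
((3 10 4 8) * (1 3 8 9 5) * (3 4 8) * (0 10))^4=((0 10 8 3)(1 4 9 5))^4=(10)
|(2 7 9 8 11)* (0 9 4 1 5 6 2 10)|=|(0 9 8 11 10)(1 5 6 2 7 4)|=30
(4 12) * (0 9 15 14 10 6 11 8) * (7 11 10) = (0 9 15 14 7 11 8)(4 12)(6 10) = [9, 1, 2, 3, 12, 5, 10, 11, 0, 15, 6, 8, 4, 13, 7, 14]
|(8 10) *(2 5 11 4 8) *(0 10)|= 7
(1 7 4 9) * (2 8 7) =(1 2 8 7 4 9) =[0, 2, 8, 3, 9, 5, 6, 4, 7, 1]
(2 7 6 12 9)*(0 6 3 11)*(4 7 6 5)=(0 5 4 7 3 11)(2 6 12 9)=[5, 1, 6, 11, 7, 4, 12, 3, 8, 2, 10, 0, 9]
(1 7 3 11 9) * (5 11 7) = (1 5 11 9)(3 7) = [0, 5, 2, 7, 4, 11, 6, 3, 8, 1, 10, 9]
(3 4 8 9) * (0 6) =(0 6)(3 4 8 9) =[6, 1, 2, 4, 8, 5, 0, 7, 9, 3]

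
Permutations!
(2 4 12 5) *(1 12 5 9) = (1 12 9)(2 4 5) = [0, 12, 4, 3, 5, 2, 6, 7, 8, 1, 10, 11, 9]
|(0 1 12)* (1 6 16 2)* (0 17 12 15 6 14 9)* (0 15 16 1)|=|(0 14 9 15 6 1 16 2)(12 17)|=8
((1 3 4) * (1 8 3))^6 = ((3 4 8))^6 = (8)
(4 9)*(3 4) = (3 4 9) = [0, 1, 2, 4, 9, 5, 6, 7, 8, 3]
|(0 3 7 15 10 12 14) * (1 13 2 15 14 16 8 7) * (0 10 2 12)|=10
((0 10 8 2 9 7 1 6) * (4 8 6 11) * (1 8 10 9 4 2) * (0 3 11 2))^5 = ((0 9 7 8 1 2 4 10 6 3 11))^5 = (0 2 11 1 3 8 6 7 10 9 4)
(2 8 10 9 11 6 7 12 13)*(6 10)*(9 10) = [0, 1, 8, 3, 4, 5, 7, 12, 6, 11, 10, 9, 13, 2] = (2 8 6 7 12 13)(9 11)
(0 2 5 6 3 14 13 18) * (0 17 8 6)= [2, 1, 5, 14, 4, 0, 3, 7, 6, 9, 10, 11, 12, 18, 13, 15, 16, 8, 17]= (0 2 5)(3 14 13 18 17 8 6)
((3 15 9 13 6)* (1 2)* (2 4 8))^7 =((1 4 8 2)(3 15 9 13 6))^7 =(1 2 8 4)(3 9 6 15 13)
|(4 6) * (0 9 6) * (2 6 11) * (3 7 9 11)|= |(0 11 2 6 4)(3 7 9)|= 15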